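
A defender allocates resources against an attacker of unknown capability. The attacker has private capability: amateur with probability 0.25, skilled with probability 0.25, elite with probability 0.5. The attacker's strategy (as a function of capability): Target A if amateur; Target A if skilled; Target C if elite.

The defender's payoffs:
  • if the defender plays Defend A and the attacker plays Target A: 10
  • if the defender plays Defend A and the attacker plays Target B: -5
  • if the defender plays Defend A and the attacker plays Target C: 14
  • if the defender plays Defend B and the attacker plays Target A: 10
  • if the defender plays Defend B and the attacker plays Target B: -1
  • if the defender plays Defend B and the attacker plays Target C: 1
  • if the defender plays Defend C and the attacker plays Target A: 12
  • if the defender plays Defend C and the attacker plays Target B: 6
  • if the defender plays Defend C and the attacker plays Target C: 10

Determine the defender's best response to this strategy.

Defend A

E[Defend A] = 0.25·(10) + 0.25·(10) + 0.5·(14) = 12
E[Defend B] = 0.25·(10) + 0.25·(10) + 0.5·(1) = 5.5
E[Defend C] = 0.25·(12) + 0.25·(12) + 0.5·(10) = 11
Best response: Defend A (12 is the largest).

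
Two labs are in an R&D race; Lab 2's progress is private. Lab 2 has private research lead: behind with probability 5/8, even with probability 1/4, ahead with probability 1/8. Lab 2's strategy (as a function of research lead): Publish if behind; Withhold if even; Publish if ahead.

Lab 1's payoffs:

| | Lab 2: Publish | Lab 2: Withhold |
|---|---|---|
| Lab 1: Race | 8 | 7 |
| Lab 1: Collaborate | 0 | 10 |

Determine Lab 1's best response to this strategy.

Race

Compute Lab 1's expected payoff for each action, taking the expectation over Lab 2's type.
E[Race] = 5/8·(8) + 1/4·(7) + 1/8·(8) = 31/4
E[Collaborate] = 5/8·(0) + 1/4·(10) + 1/8·(0) = 5/2
Best response: Race (31/4 is the largest).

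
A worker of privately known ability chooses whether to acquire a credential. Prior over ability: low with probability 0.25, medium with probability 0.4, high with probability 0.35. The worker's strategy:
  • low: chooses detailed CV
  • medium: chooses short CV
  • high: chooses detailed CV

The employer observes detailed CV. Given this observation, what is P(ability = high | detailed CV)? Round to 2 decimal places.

0.58

Apply Bayes' rule using the sender's strategy as the likelihood.
P(detailed CV) = 0.25·1 + 0.4·0 + 0.35·1 = 0.6
P(high | detailed CV) = (0.35·1) / 0.6 = 0.35 / 0.6 = 0.583333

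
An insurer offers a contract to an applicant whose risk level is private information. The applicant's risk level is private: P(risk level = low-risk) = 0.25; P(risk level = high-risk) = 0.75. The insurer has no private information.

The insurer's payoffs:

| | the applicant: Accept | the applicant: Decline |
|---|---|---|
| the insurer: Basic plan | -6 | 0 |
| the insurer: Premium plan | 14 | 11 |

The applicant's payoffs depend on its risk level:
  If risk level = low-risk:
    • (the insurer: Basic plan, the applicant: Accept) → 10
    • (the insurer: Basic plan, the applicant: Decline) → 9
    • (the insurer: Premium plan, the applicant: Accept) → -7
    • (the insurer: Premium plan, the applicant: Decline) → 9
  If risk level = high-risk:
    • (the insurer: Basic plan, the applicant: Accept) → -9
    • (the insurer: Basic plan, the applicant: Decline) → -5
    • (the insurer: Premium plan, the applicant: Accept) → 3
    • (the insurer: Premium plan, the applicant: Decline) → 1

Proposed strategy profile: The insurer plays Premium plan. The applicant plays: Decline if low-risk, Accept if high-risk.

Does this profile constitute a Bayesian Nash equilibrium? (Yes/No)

Yes

A profile is a BNE iff every type of every player is best-responding given beliefs about the other side.
The insurer plays Premium plan: E[Premium plan] = 0.25·(11) + 0.75·(14) = 13.25; E[Basic plan] = -4.5. Best-responding. ✓
The applicant (risk level low-risk), facing Premium plan: Accept gives -7, Decline gives 9. Proposed Decline is best. ✓
The applicant (risk level high-risk), facing Premium plan: Accept gives 3, Decline gives 1. Proposed Accept is best. ✓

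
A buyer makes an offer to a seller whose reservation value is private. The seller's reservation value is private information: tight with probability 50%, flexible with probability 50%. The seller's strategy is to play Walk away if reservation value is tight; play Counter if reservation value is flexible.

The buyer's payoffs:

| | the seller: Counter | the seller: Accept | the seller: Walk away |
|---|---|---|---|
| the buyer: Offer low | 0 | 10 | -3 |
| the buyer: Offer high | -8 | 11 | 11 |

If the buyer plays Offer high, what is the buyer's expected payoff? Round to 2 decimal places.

Take the expectation over the seller's reservation value, weighting each type's action by its prior probability.
E[Offer high] = 0.5·11 + 0.5·(-8) = 5.5 + (-4) = 1.5

1.50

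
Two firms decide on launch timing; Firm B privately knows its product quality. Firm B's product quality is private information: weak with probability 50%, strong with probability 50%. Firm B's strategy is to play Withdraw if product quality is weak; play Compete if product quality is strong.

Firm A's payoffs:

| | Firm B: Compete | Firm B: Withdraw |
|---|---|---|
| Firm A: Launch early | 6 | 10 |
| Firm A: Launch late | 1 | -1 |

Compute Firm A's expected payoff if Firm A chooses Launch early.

E[Launch early] = 0.5·10 + 0.5·6 = 5 + 3 = 8

8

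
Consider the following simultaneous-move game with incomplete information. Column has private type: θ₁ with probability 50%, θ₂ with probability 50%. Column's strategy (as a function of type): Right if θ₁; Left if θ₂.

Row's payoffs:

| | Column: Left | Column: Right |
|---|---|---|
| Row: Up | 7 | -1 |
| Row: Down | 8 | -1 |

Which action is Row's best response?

E[Up] = 0.5·(-1) + 0.5·(7) = 3
E[Down] = 0.5·(-1) + 0.5·(8) = 3.5
Best response: Down (3.5 is the largest).

Down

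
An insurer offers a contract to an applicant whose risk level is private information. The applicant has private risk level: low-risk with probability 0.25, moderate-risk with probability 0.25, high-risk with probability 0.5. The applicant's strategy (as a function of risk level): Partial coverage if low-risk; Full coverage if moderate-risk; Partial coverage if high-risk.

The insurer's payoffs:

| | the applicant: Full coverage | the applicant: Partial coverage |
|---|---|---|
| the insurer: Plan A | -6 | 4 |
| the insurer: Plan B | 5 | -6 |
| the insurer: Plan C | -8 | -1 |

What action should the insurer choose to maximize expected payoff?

E[Plan A] = 0.25·(4) + 0.25·(-6) + 0.5·(4) = 1.5
E[Plan B] = 0.25·(-6) + 0.25·(5) + 0.5·(-6) = -3.25
E[Plan C] = 0.25·(-1) + 0.25·(-8) + 0.5·(-1) = -2.75
Best response: Plan A (1.5 is the largest).

Plan A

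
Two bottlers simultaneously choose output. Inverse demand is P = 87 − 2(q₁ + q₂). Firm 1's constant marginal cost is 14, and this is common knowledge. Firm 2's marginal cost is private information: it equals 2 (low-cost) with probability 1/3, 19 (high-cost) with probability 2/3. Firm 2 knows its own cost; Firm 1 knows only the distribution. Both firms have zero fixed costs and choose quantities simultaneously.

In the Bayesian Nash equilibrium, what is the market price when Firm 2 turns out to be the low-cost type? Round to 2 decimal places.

Each type of Firm 2 best-responds to q₁; Firm 1 best-responds to the expected q₂ over Firm 2's types.
Firm 2 with cost c maximizes (87 − 2(q₁+q₂) − c)·q₂, giving q₂(c) = (87 − c − 2q₁)/4.
E[c₂] = 1/3·2 + 2/3·19 = 13.3333
Firm 1's FOC against E[q₂] yields q₁ = (87 − 2·14 + E[c₂])/6 = (87 − 28 + 13.3333)/6 = 12.0556.
q₂(low-cost) = 15.2222, so P = 87 − 2·(12.0556 + 15.2222) = 32.4444.

32.44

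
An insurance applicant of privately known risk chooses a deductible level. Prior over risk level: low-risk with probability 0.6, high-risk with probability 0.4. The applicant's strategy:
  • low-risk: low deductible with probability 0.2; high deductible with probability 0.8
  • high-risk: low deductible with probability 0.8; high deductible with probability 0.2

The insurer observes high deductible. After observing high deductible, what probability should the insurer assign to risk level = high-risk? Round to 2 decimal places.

0.14

Apply Bayes' rule using the sender's strategy as the likelihood.
P(high deductible) = 0.6·0.8 + 0.4·0.2 = 0.56
P(high-risk | high deductible) = (0.4·0.2) / 0.56 = 0.08 / 0.56 = 0.142857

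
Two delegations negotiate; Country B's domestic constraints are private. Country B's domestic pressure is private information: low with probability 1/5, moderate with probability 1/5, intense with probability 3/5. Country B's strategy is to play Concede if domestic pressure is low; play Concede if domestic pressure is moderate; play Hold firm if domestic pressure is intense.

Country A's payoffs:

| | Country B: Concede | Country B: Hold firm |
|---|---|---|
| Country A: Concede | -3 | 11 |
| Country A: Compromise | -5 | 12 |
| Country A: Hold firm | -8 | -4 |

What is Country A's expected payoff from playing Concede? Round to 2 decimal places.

5.40

E[Concede] = 1/5·(-3) + 1/5·(-3) + 3/5·11 = (-3/5) + (-3/5) + 33/5 = 27/5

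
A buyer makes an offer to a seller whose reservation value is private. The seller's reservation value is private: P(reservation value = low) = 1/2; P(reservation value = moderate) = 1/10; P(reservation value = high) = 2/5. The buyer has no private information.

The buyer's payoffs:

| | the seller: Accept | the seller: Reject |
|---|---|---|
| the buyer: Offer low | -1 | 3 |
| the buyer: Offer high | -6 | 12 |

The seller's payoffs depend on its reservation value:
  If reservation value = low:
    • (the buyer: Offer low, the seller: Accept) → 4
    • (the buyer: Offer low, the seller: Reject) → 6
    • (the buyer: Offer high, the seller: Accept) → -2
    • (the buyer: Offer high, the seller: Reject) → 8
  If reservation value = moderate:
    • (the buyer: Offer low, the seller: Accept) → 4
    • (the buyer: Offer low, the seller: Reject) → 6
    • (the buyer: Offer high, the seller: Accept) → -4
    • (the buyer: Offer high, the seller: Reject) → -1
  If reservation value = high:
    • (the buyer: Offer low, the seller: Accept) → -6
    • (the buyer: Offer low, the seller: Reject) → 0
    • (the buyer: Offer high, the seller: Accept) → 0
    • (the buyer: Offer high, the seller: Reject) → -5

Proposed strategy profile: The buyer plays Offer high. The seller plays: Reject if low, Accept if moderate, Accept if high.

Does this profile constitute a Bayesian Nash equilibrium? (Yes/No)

The buyer plays Offer high: E[Offer high] = 1/2·(12) + 1/10·(-6) + 2/5·(-6) = 3; E[Offer low] = 1. Best-responding. ✓
The seller (reservation value low), facing Offer high: Accept gives -2, Reject gives 8. Proposed Reject is best. ✓
The seller (reservation value moderate), facing Offer high: Accept gives -4, Reject gives -1. Proposed Accept is not best — profitable deviation exists. ✗
The seller (reservation value high), facing Offer high: Accept gives 0, Reject gives -5. Proposed Accept is best. ✓

No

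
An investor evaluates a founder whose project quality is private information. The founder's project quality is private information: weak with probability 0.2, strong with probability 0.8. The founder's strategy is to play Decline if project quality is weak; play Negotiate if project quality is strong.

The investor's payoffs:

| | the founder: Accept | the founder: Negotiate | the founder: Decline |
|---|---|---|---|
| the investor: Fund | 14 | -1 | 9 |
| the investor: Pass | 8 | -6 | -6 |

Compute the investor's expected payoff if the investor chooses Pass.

-6

E[Pass] = 0.2·(-6) + 0.8·(-6) = (-1.2) + (-4.8) = -6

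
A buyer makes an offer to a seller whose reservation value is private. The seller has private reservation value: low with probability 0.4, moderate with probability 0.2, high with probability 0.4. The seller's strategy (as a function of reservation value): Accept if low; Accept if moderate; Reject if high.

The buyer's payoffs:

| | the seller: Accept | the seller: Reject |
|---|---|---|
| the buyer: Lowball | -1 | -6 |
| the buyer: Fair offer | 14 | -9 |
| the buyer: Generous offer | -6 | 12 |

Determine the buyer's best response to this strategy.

Fair offer

E[Lowball] = 0.4·(-1) + 0.2·(-1) + 0.4·(-6) = -3
E[Fair offer] = 0.4·(14) + 0.2·(14) + 0.4·(-9) = 4.8
E[Generous offer] = 0.4·(-6) + 0.2·(-6) + 0.4·(12) = 1.2
Best response: Fair offer (4.8 is the largest).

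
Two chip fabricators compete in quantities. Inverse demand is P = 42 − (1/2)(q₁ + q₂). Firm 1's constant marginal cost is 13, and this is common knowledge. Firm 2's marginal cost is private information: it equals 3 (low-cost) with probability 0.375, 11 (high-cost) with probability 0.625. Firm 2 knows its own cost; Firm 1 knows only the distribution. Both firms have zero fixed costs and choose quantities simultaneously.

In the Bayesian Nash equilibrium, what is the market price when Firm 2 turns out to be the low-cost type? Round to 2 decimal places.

Firm 2 with cost c maximizes (42 − (1/2)(q₁+q₂) − c)·q₂, giving q₂(c) = (42 − c − (1/2)q₁).
E[c₂] = 0.375·3 + 0.625·11 = 8
Firm 1's FOC against E[q₂] yields q₁ = (42 − 2·13 + E[c₂])/(3/2) = (42 − 26 + 8)/(3/2) = 16.
q₂(low-cost) = 31, so P = 42 − (1/2)·(16 + 31) = 18.5.

18.50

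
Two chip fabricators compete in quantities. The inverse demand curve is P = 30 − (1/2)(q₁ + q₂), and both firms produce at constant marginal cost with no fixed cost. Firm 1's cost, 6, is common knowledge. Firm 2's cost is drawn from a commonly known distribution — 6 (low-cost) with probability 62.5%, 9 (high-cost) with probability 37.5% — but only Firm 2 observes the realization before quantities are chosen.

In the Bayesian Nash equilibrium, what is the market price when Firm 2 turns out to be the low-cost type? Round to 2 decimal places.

13.81

Type-c best response for Firm 2: q₂(c) = (30 − c) − q₁/2.
Firm 1 maximizes expected profit; its first-order condition is 30 − q₁ − (1/2)E[q₂] − 6 = 0.
Substituting E[q₂] and solving: E[c₂] = 7.125, so q₁ = (30 − 2·6 + 7.125)/(3/2) = 16.75.
q₂(low-cost) = 15.625, so P = 30 − (1/2)·(16.75 + 15.625) = 13.8125.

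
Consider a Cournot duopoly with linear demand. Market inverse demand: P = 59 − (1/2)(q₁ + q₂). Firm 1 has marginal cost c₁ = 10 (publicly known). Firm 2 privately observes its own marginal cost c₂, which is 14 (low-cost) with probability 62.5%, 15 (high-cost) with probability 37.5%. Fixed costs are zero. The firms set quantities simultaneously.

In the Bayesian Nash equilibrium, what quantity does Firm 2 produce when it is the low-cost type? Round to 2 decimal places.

27.21

Firm 2 with cost c maximizes (59 − (1/2)(q₁+q₂) − c)·q₂, giving q₂(c) = (59 − c − (1/2)q₁).
E[c₂] = 0.625·14 + 0.375·15 = 14.375
Firm 1's FOC against E[q₂] yields q₁ = (59 − 2·10 + E[c₂])/(3/2) = (59 − 20 + 14.375)/(3/2) = 35.5833.
q₂(low-cost) = (59 − 14 − (1/2)·35.5833) = 27.2083.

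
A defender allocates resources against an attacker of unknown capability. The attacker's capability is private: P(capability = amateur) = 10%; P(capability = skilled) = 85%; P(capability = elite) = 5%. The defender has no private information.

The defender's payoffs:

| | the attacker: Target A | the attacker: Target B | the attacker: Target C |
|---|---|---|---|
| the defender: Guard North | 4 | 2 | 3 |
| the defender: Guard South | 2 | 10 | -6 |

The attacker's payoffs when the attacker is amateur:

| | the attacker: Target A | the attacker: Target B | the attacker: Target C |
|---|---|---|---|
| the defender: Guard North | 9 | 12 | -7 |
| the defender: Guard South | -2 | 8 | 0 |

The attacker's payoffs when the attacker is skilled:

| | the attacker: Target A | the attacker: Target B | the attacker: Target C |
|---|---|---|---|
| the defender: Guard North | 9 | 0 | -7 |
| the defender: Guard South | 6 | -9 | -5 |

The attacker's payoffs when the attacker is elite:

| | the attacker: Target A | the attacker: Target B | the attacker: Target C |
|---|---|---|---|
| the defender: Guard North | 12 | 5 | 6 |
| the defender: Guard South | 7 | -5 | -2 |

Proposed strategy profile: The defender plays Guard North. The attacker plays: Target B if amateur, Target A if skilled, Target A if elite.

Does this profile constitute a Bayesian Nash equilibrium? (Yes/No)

A profile is a BNE iff every type of every player is best-responding given beliefs about the other side.
The defender plays Guard North: E[Guard North] = 0.1·(2) + 0.85·(4) + 0.05·(4) = 3.8; E[Guard South] = 2.8. Best-responding. ✓
The attacker (capability amateur), facing Guard North: Target A gives 9, Target B gives 12, Target C gives -7. Proposed Target B is best. ✓
The attacker (capability skilled), facing Guard North: Target A gives 9, Target B gives 0, Target C gives -7. Proposed Target A is best. ✓
The attacker (capability elite), facing Guard North: Target A gives 12, Target B gives 5, Target C gives 6. Proposed Target A is best. ✓

Yes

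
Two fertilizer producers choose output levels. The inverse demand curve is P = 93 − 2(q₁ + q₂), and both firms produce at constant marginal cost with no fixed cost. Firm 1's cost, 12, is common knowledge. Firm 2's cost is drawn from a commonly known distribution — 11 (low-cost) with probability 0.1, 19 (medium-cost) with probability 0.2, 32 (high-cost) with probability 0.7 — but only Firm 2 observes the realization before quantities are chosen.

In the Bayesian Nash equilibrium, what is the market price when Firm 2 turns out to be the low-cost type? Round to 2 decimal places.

Firm 2 with cost c maximizes (93 − 2(q₁+q₂) − c)·q₂, giving q₂(c) = (93 − c − 2q₁)/4.
E[c₂] = 0.1·11 + 0.2·19 + 0.7·32 = 27.3
Firm 1's FOC against E[q₂] yields q₁ = (93 − 2·12 + E[c₂])/6 = (93 − 24 + 27.3)/6 = 16.05.
q₂(low-cost) = 12.475, so P = 93 − 2·(16.05 + 12.475) = 35.95.

35.95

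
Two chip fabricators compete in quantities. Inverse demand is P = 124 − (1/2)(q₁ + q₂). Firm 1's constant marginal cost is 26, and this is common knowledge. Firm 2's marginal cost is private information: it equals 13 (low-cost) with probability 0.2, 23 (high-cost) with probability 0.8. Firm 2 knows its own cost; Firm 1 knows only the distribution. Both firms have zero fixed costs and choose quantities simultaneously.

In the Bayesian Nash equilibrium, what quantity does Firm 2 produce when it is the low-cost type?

Type-c best response for Firm 2: q₂(c) = (124 − c) − q₁/2.
Firm 1 maximizes expected profit; its first-order condition is 124 − q₁ − (1/2)E[q₂] − 26 = 0.
Substituting E[q₂] and solving: E[c₂] = 21, so q₁ = (124 − 2·26 + 21)/(3/2) = 62.
q₂(low-cost) = (124 − 13 − (1/2)·62) = 80.

80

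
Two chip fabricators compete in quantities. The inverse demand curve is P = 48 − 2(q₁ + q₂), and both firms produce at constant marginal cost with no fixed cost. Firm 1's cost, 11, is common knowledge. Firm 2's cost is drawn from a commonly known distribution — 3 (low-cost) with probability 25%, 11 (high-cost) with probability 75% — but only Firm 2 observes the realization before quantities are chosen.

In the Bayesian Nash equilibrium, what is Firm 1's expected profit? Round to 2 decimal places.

Each type of Firm 2 best-responds to q₁; Firm 1 best-responds to the expected q₂ over Firm 2's types.
Firm 2 with cost c maximizes (48 − 2(q₁+q₂) − c)·q₂, giving q₂(c) = (48 − c − 2q₁)/4.
E[c₂] = 0.25·3 + 0.75·11 = 9
Firm 1's FOC against E[q₂] yields q₁ = (48 − 2·11 + E[c₂])/6 = (48 − 22 + 9)/6 = 5.83333.
E[P] = 48 − 2·(q₁ + E[q₂]) = 22.6667; Firm 1's expected profit = (E[P] − 11)·q₁ = (22.6667 − 11)·5.83333 = 68.0556.

68.06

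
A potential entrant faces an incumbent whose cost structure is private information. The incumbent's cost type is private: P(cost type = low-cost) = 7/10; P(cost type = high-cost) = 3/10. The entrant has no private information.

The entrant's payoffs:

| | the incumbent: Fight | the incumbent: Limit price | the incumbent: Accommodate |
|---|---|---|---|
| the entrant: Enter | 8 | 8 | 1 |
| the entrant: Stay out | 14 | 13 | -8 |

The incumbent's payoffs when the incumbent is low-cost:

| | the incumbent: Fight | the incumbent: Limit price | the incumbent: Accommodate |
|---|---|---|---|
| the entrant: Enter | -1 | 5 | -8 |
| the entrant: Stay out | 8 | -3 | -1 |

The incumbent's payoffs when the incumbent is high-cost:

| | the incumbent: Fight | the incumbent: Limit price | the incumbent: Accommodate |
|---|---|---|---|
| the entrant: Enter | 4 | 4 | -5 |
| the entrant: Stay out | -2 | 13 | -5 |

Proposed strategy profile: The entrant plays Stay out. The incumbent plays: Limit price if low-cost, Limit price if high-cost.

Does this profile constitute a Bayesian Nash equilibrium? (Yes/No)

No

A profile is a BNE iff every type of every player is best-responding given beliefs about the other side.
The entrant plays Stay out: E[Stay out] = 7/10·(13) + 3/10·(13) = 13; E[Enter] = 8. Best-responding. ✓
The incumbent (cost type low-cost), facing Stay out: Fight gives 8, Limit price gives -3, Accommodate gives -1. Proposed Limit price is not best — profitable deviation exists. ✗
The incumbent (cost type high-cost), facing Stay out: Fight gives -2, Limit price gives 13, Accommodate gives -5. Proposed Limit price is best. ✓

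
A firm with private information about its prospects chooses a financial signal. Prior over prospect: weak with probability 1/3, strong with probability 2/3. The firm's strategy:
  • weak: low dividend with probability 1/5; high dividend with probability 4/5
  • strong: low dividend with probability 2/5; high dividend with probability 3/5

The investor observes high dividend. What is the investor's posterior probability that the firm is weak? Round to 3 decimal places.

Apply Bayes' rule using the sender's strategy as the likelihood.
P(high dividend) = (1/3)·(4/5) + (2/3)·(3/5) = 2/3
P(weak | high dividend) = ((1/3)·(4/5)) / (2/3) = (4/15) / (2/3) = 2/5

0.400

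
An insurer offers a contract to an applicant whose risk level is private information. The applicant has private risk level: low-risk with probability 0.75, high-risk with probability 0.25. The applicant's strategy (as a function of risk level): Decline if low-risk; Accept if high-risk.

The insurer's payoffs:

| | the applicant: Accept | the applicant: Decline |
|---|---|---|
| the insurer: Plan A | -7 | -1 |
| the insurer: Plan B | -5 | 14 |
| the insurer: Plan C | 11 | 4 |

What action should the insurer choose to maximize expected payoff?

Plan B

E[Plan A] = 0.75·(-1) + 0.25·(-7) = -2.5
E[Plan B] = 0.75·(14) + 0.25·(-5) = 9.25
E[Plan C] = 0.75·(4) + 0.25·(11) = 5.75
Best response: Plan B (9.25 is the largest).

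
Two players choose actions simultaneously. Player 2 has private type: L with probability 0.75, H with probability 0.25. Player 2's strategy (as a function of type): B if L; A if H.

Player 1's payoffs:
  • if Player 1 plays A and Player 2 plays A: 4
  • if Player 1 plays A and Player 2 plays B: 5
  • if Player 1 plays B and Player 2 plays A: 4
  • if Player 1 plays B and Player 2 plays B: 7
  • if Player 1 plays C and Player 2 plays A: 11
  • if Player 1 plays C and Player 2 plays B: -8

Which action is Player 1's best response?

E[A] = 0.75·(5) + 0.25·(4) = 4.75
E[B] = 0.75·(7) + 0.25·(4) = 6.25
E[C] = 0.75·(-8) + 0.25·(11) = -3.25
Best response: B (6.25 is the largest).

B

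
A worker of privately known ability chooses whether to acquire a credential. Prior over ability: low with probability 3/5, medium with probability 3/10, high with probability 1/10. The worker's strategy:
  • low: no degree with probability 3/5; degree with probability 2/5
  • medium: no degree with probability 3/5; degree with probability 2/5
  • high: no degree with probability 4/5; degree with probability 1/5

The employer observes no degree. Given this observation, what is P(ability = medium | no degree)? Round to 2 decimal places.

0.29

Apply Bayes' rule using the sender's strategy as the likelihood.
P(no degree) = (3/5)·(3/5) + (3/10)·(3/5) + (1/10)·(4/5) = 31/50
P(medium | no degree) = ((3/10)·(3/5)) / (31/50) = (9/50) / (31/50) = 9/31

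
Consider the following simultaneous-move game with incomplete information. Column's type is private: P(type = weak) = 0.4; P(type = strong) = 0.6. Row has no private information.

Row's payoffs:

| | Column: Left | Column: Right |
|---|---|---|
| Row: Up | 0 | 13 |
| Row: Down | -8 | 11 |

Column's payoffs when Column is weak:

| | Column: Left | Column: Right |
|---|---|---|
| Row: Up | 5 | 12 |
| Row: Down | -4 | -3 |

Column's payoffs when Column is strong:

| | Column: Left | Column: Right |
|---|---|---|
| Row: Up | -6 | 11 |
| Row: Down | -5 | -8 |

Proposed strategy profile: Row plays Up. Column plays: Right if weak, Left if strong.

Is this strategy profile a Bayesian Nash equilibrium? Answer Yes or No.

No

A profile is a BNE iff every type of every player is best-responding given beliefs about the other side.
Row plays Up: E[Up] = 0.4·(13) + 0.6·(0) = 5.2; E[Down] = -0.4. Best-responding. ✓
Column (type weak), facing Up: Left gives 5, Right gives 12. Proposed Right is best. ✓
Column (type strong), facing Up: Left gives -6, Right gives 11. Proposed Left is not best — profitable deviation exists. ✗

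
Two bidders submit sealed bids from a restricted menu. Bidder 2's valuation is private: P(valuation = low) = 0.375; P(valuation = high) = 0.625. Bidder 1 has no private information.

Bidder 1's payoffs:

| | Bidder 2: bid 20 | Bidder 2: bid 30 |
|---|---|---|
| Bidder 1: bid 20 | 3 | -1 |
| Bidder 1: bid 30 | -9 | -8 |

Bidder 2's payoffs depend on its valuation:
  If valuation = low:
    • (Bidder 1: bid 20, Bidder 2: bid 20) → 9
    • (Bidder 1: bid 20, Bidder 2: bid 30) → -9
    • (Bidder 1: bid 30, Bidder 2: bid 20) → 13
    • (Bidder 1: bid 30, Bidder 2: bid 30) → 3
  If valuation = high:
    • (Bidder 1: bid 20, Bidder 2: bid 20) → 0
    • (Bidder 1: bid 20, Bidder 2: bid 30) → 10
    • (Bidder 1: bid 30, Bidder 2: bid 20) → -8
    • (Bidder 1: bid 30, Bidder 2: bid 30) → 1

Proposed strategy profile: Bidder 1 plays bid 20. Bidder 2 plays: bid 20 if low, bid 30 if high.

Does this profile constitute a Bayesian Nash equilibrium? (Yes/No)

Yes

Bidder 1 plays bid 20: E[bid 20] = 0.375·(3) + 0.625·(-1) = 0.5; E[bid 30] = -8.375. Best-responding. ✓
Bidder 2 (valuation low), facing bid 20: bid 20 gives 9, bid 30 gives -9. Proposed bid 20 is best. ✓
Bidder 2 (valuation high), facing bid 20: bid 20 gives 0, bid 30 gives 10. Proposed bid 30 is best. ✓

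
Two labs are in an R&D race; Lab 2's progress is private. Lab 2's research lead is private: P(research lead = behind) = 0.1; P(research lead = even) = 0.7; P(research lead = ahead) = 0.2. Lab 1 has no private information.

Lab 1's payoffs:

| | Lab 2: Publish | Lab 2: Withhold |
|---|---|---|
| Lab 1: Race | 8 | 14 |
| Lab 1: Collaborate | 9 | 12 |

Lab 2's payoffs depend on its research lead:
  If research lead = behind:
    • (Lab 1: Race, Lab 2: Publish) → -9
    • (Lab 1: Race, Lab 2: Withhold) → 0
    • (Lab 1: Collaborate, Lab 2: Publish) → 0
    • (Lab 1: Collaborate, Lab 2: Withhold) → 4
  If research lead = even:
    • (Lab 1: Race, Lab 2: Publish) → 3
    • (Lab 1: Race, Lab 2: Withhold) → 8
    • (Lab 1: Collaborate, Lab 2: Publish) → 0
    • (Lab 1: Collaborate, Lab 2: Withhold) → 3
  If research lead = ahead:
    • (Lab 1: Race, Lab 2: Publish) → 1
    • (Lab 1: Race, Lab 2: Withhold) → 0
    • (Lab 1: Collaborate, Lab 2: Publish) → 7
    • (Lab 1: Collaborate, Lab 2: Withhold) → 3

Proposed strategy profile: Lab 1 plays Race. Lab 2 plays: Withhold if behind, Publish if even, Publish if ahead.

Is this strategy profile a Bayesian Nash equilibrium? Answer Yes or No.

A profile is a BNE iff every type of every player is best-responding given beliefs about the other side.
Lab 1 plays Race: E[Race] = 0.1·(14) + 0.7·(8) + 0.2·(8) = 8.6; E[Collaborate] = 9.3. Not best-responding. ✗
Lab 2 (research lead behind), facing Race: Publish gives -9, Withhold gives 0. Proposed Withhold is best. ✓
Lab 2 (research lead even), facing Race: Publish gives 3, Withhold gives 8. Proposed Publish is not best — profitable deviation exists. ✗
Lab 2 (research lead ahead), facing Race: Publish gives 1, Withhold gives 0. Proposed Publish is best. ✓

No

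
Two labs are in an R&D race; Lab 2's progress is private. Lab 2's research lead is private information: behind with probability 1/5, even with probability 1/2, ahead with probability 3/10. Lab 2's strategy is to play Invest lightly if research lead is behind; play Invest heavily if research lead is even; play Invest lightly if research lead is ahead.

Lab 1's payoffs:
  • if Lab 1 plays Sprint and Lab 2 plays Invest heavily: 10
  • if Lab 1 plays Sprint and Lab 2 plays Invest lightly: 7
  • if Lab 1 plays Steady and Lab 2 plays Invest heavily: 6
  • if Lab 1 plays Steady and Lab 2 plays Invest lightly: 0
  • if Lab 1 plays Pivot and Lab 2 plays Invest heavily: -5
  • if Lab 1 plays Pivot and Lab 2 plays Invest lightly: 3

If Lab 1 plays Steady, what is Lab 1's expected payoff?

3

Take the expectation over Lab 2's research lead, weighting each type's action by its prior probability.
E[Steady] = 1/5·0 + 1/2·6 + 3/10·0 = 0 + 3 + 0 = 3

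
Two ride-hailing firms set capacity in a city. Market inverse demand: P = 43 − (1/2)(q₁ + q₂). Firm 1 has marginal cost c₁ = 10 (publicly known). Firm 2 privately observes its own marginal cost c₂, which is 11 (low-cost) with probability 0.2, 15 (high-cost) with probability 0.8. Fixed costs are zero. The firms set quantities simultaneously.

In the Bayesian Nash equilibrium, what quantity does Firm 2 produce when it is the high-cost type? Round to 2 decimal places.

15.60

Firm 2 with cost c maximizes (43 − (1/2)(q₁+q₂) − c)·q₂, giving q₂(c) = (43 − c − (1/2)q₁).
E[c₂] = 0.2·11 + 0.8·15 = 14.2
Firm 1's FOC against E[q₂] yields q₁ = (43 − 2·10 + E[c₂])/(3/2) = (43 − 20 + 14.2)/(3/2) = 24.8.
q₂(high-cost) = (43 − 15 − (1/2)·24.8) = 15.6.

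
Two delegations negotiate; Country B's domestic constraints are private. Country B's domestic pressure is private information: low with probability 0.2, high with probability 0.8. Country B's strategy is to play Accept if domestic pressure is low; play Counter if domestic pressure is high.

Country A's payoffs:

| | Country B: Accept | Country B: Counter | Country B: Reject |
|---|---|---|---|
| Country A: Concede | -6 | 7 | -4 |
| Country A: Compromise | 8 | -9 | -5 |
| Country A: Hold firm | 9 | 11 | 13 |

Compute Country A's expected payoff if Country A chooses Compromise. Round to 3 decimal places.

E[Compromise] = 0.2·8 + 0.8·(-9) = 1.6 + (-7.2) = -5.6

-5.600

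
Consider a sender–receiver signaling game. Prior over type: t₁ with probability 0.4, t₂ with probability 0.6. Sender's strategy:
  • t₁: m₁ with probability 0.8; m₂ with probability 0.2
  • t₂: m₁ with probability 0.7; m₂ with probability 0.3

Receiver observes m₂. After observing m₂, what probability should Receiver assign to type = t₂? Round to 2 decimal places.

P(m₂) = 0.4·0.2 + 0.6·0.3 = 0.26
P(t₂ | m₂) = (0.6·0.3) / 0.26 = 0.18 / 0.26 = 0.692308

0.69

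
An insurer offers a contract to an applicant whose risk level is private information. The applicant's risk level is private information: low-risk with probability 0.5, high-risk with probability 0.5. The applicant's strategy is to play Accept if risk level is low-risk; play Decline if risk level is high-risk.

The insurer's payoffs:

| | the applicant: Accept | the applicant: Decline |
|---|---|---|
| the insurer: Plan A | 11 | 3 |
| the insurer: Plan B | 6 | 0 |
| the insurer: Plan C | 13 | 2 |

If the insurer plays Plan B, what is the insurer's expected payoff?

3

Take the expectation over the applicant's risk level, weighting each type's action by its prior probability.
E[Plan B] = 0.5·6 + 0.5·0 = 3 + 0 = 3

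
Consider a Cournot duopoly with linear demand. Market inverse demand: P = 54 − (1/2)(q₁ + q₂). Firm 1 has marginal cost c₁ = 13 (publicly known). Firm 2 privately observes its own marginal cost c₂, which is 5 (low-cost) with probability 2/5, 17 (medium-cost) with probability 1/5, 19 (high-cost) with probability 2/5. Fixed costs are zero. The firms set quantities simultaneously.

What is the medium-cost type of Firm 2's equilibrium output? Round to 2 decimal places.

Type-c best response for Firm 2: q₂(c) = (54 − c) − q₁/2.
Firm 1 maximizes expected profit; its first-order condition is 54 − q₁ − (1/2)E[q₂] − 13 = 0.
Substituting E[q₂] and solving: E[c₂] = 13, so q₁ = (54 − 2·13 + 13)/(3/2) = 27.3333.
q₂(medium-cost) = (54 − 17 − (1/2)·27.3333) = 23.3333.

23.33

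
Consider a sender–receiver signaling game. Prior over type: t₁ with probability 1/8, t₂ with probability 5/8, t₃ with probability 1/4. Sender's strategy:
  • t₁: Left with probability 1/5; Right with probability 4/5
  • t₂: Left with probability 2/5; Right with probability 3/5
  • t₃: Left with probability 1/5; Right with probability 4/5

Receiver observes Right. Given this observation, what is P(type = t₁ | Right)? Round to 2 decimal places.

Apply Bayes' rule using the sender's strategy as the likelihood.
P(Right) = (1/8)·(4/5) + (5/8)·(3/5) + (1/4)·(4/5) = 27/40
P(t₁ | Right) = ((1/8)·(4/5)) / (27/40) = (1/10) / (27/40) = 4/27

0.15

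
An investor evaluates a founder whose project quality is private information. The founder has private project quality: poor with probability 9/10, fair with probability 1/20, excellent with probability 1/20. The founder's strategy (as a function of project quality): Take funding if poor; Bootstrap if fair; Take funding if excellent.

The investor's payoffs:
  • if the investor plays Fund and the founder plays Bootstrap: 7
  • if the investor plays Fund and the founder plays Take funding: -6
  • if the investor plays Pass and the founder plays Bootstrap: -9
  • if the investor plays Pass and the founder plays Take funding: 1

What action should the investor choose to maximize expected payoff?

Pass

Compute the investor's expected payoff for each action, taking the expectation over the founder's type.
E[Fund] = 9/10·(-6) + 1/20·(7) + 1/20·(-6) = -107/20
E[Pass] = 9/10·(1) + 1/20·(-9) + 1/20·(1) = 1/2
Best response: Pass (1/2 is the largest).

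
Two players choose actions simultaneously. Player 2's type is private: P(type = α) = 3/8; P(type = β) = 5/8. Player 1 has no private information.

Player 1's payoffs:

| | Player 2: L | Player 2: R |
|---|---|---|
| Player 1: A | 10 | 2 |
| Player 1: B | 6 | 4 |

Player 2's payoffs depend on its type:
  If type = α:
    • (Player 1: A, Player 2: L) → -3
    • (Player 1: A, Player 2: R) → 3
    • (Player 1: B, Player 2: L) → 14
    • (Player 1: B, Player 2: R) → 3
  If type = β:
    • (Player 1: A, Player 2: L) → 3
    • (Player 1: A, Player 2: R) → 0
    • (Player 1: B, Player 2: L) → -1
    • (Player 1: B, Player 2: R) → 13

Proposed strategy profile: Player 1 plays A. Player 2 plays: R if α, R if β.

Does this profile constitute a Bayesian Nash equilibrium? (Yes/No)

No

Player 1 plays A: E[A] = 3/8·(2) + 5/8·(2) = 2; E[B] = 4. Not best-responding. ✗
Player 2 (type α), facing A: L gives -3, R gives 3. Proposed R is best. ✓
Player 2 (type β), facing A: L gives 3, R gives 0. Proposed R is not best — profitable deviation exists. ✗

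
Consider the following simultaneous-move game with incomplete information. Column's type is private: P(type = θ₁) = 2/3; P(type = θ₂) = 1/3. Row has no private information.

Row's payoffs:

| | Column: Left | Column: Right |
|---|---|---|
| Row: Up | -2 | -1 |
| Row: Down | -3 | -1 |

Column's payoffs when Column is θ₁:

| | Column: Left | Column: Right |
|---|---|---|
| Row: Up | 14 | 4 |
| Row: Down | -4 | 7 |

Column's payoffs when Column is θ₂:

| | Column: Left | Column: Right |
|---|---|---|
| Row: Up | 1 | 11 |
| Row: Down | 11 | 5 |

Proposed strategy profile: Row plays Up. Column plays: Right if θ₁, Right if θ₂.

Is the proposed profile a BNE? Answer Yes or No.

Row plays Up: E[Up] = 2/3·(-1) + 1/3·(-1) = -1; E[Down] = -1. Best-responding. ✓
Column (type θ₁), facing Up: Left gives 14, Right gives 4. Proposed Right is not best — profitable deviation exists. ✗
Column (type θ₂), facing Up: Left gives 1, Right gives 11. Proposed Right is best. ✓

No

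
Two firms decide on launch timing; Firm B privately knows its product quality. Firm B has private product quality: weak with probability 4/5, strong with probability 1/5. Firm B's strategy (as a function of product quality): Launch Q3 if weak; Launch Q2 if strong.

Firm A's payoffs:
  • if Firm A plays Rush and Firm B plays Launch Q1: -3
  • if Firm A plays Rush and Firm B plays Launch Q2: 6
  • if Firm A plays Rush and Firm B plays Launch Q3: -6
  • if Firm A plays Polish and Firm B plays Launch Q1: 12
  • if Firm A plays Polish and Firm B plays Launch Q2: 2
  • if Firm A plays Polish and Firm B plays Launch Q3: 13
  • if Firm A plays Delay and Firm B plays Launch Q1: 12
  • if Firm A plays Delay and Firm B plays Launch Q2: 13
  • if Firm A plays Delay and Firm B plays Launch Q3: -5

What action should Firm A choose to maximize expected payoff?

Polish

Compute Firm A's expected payoff for each action, taking the expectation over Firm B's type.
E[Rush] = 4/5·(-6) + 1/5·(6) = -18/5
E[Polish] = 4/5·(13) + 1/5·(2) = 54/5
E[Delay] = 4/5·(-5) + 1/5·(13) = -7/5
Best response: Polish (54/5 is the largest).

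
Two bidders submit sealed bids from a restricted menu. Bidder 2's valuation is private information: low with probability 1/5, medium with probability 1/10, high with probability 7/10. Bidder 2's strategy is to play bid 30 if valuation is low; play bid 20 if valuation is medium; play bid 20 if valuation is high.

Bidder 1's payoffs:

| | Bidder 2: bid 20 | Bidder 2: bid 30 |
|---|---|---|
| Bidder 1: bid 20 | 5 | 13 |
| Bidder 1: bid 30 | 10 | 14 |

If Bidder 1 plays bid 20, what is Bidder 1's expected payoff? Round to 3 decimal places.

6.600

E[bid 20] = 1/5·13 + 1/10·5 + 7/10·5 = 13/5 + 1/2 + 7/2 = 33/5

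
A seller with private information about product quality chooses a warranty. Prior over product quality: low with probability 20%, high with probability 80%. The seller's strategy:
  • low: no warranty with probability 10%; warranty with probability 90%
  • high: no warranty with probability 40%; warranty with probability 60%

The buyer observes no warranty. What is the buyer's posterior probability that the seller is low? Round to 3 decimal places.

P(no warranty) = 0.2·0.1 + 0.8·0.4 = 0.34
P(low | no warranty) = (0.2·0.1) / 0.34 = 0.02 / 0.34 = 0.0588235

0.059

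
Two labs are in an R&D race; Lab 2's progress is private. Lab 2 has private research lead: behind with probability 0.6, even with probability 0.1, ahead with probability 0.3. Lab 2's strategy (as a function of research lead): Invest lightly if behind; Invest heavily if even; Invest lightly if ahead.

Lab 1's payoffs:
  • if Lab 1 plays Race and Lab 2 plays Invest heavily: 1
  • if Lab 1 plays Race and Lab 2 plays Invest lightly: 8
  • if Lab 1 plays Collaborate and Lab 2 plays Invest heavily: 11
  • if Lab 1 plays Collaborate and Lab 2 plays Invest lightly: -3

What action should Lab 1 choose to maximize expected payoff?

Compute Lab 1's expected payoff for each action, taking the expectation over Lab 2's type.
E[Race] = 0.6·(8) + 0.1·(1) + 0.3·(8) = 7.3
E[Collaborate] = 0.6·(-3) + 0.1·(11) + 0.3·(-3) = -1.6
Best response: Race (7.3 is the largest).

Race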